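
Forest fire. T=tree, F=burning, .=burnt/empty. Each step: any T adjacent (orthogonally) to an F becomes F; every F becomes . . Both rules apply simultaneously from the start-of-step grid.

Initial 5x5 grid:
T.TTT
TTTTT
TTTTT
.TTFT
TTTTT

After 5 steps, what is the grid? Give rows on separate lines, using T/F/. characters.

Step 1: 4 trees catch fire, 1 burn out
  T.TTT
  TTTTT
  TTTFT
  .TF.F
  TTTFT
Step 2: 6 trees catch fire, 4 burn out
  T.TTT
  TTTFT
  TTF.F
  .F...
  TTF.F
Step 3: 5 trees catch fire, 6 burn out
  T.TFT
  TTF.F
  TF...
  .....
  TF...
Step 4: 5 trees catch fire, 5 burn out
  T.F.F
  TF...
  F....
  .....
  F....
Step 5: 1 trees catch fire, 5 burn out
  T....
  F....
  .....
  .....
  .....

T....
F....
.....
.....
.....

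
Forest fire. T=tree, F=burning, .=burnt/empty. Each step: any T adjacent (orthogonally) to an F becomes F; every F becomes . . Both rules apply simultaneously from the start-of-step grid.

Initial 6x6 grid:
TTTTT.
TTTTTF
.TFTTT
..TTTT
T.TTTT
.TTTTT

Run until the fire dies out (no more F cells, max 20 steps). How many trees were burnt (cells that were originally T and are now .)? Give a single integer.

Answer: 27

Derivation:
Step 1: +6 fires, +2 burnt (F count now 6)
Step 2: +8 fires, +6 burnt (F count now 8)
Step 3: +7 fires, +8 burnt (F count now 7)
Step 4: +5 fires, +7 burnt (F count now 5)
Step 5: +1 fires, +5 burnt (F count now 1)
Step 6: +0 fires, +1 burnt (F count now 0)
Fire out after step 6
Initially T: 28, now '.': 35
Total burnt (originally-T cells now '.'): 27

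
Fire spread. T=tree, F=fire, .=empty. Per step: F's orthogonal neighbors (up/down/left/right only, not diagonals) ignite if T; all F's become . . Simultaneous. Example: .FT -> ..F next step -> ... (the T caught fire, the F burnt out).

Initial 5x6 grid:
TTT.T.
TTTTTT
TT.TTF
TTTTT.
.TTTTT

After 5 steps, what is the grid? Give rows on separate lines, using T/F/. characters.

Step 1: 2 trees catch fire, 1 burn out
  TTT.T.
  TTTTTF
  TT.TF.
  TTTTT.
  .TTTTT
Step 2: 3 trees catch fire, 2 burn out
  TTT.T.
  TTTTF.
  TT.F..
  TTTTF.
  .TTTTT
Step 3: 4 trees catch fire, 3 burn out
  TTT.F.
  TTTF..
  TT....
  TTTF..
  .TTTFT
Step 4: 4 trees catch fire, 4 burn out
  TTT...
  TTF...
  TT....
  TTF...
  .TTF.F
Step 5: 4 trees catch fire, 4 burn out
  TTF...
  TF....
  TT....
  TF....
  .TF...

TTF...
TF....
TT....
TF....
.TF...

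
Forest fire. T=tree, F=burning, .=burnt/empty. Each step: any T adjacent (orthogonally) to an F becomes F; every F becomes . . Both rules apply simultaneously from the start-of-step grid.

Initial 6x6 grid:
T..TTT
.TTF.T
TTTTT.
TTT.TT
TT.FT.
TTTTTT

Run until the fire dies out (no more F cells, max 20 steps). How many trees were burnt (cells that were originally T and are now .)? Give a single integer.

Answer: 25

Derivation:
Step 1: +5 fires, +2 burnt (F count now 5)
Step 2: +7 fires, +5 burnt (F count now 7)
Step 3: +6 fires, +7 burnt (F count now 6)
Step 4: +5 fires, +6 burnt (F count now 5)
Step 5: +2 fires, +5 burnt (F count now 2)
Step 6: +0 fires, +2 burnt (F count now 0)
Fire out after step 6
Initially T: 26, now '.': 35
Total burnt (originally-T cells now '.'): 25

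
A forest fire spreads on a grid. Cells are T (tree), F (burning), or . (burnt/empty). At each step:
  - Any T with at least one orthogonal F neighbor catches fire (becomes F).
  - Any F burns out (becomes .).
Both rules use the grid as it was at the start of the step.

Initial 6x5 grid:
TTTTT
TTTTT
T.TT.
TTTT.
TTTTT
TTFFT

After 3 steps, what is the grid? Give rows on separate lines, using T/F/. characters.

Step 1: 4 trees catch fire, 2 burn out
  TTTTT
  TTTTT
  T.TT.
  TTTT.
  TTFFT
  TF..F
Step 2: 5 trees catch fire, 4 burn out
  TTTTT
  TTTTT
  T.TT.
  TTFF.
  TF..F
  F....
Step 3: 4 trees catch fire, 5 burn out
  TTTTT
  TTTTT
  T.FF.
  TF...
  F....
  .....

TTTTT
TTTTT
T.FF.
TF...
F....
.....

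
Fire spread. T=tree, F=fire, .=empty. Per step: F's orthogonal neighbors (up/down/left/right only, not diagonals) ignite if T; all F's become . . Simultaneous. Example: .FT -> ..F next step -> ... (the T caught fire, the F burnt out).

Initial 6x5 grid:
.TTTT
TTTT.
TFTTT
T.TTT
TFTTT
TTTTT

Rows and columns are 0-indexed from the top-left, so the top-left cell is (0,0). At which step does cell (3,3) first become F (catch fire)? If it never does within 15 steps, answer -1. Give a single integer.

Step 1: cell (3,3)='T' (+6 fires, +2 burnt)
Step 2: cell (3,3)='T' (+9 fires, +6 burnt)
Step 3: cell (3,3)='F' (+6 fires, +9 burnt)
  -> target ignites at step 3
Step 4: cell (3,3)='.' (+3 fires, +6 burnt)
Step 5: cell (3,3)='.' (+1 fires, +3 burnt)
Step 6: cell (3,3)='.' (+0 fires, +1 burnt)
  fire out at step 6

3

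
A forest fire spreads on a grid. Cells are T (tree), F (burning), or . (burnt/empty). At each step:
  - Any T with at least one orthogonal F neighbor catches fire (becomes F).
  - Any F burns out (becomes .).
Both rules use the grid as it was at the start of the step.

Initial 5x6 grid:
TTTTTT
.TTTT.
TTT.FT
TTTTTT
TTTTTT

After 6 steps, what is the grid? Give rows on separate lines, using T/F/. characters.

Step 1: 3 trees catch fire, 1 burn out
  TTTTTT
  .TTTF.
  TTT..F
  TTTTFT
  TTTTTT
Step 2: 5 trees catch fire, 3 burn out
  TTTTFT
  .TTF..
  TTT...
  TTTF.F
  TTTTFT
Step 3: 6 trees catch fire, 5 burn out
  TTTF.F
  .TF...
  TTT...
  TTF...
  TTTF.F
Step 4: 5 trees catch fire, 6 burn out
  TTF...
  .F....
  TTF...
  TF....
  TTF...
Step 5: 4 trees catch fire, 5 burn out
  TF....
  ......
  TF....
  F.....
  TF....
Step 6: 3 trees catch fire, 4 burn out
  F.....
  ......
  F.....
  ......
  F.....

F.....
......
F.....
......
F.....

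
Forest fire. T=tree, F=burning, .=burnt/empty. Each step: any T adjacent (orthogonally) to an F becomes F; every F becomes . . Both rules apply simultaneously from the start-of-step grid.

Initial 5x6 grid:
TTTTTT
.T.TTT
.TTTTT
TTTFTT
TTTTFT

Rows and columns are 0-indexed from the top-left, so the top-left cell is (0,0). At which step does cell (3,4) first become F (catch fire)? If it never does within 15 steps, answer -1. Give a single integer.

Step 1: cell (3,4)='F' (+5 fires, +2 burnt)
  -> target ignites at step 1
Step 2: cell (3,4)='.' (+6 fires, +5 burnt)
Step 3: cell (3,4)='.' (+6 fires, +6 burnt)
Step 4: cell (3,4)='.' (+5 fires, +6 burnt)
Step 5: cell (3,4)='.' (+2 fires, +5 burnt)
Step 6: cell (3,4)='.' (+1 fires, +2 burnt)
Step 7: cell (3,4)='.' (+0 fires, +1 burnt)
  fire out at step 7

1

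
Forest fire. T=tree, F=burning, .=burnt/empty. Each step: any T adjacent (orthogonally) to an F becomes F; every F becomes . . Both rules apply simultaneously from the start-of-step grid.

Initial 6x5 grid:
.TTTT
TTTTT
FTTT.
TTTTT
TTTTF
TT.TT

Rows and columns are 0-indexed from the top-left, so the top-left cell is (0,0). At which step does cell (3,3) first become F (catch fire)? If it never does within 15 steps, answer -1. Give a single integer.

Step 1: cell (3,3)='T' (+6 fires, +2 burnt)
Step 2: cell (3,3)='F' (+7 fires, +6 burnt)
  -> target ignites at step 2
Step 3: cell (3,3)='.' (+6 fires, +7 burnt)
Step 4: cell (3,3)='.' (+3 fires, +6 burnt)
Step 5: cell (3,3)='.' (+2 fires, +3 burnt)
Step 6: cell (3,3)='.' (+1 fires, +2 burnt)
Step 7: cell (3,3)='.' (+0 fires, +1 burnt)
  fire out at step 7

2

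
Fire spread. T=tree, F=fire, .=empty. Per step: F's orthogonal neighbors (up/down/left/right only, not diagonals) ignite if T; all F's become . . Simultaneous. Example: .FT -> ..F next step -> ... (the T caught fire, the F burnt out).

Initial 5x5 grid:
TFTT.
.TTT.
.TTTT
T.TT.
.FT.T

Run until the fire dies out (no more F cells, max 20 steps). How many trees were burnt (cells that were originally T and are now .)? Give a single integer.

Step 1: +4 fires, +2 burnt (F count now 4)
Step 2: +4 fires, +4 burnt (F count now 4)
Step 3: +3 fires, +4 burnt (F count now 3)
Step 4: +1 fires, +3 burnt (F count now 1)
Step 5: +1 fires, +1 burnt (F count now 1)
Step 6: +0 fires, +1 burnt (F count now 0)
Fire out after step 6
Initially T: 15, now '.': 23
Total burnt (originally-T cells now '.'): 13

Answer: 13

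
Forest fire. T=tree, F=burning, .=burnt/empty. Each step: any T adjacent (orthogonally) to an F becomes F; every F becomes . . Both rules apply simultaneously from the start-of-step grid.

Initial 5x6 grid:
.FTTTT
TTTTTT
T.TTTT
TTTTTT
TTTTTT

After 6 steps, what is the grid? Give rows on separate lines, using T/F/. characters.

Step 1: 2 trees catch fire, 1 burn out
  ..FTTT
  TFTTTT
  T.TTTT
  TTTTTT
  TTTTTT
Step 2: 3 trees catch fire, 2 burn out
  ...FTT
  F.FTTT
  T.TTTT
  TTTTTT
  TTTTTT
Step 3: 4 trees catch fire, 3 burn out
  ....FT
  ...FTT
  F.FTTT
  TTTTTT
  TTTTTT
Step 4: 5 trees catch fire, 4 burn out
  .....F
  ....FT
  ...FTT
  FTFTTT
  TTTTTT
Step 5: 6 trees catch fire, 5 burn out
  ......
  .....F
  ....FT
  .F.FTT
  FTFTTT
Step 6: 4 trees catch fire, 6 burn out
  ......
  ......
  .....F
  ....FT
  .F.FTT

......
......
.....F
....FT
.F.FTT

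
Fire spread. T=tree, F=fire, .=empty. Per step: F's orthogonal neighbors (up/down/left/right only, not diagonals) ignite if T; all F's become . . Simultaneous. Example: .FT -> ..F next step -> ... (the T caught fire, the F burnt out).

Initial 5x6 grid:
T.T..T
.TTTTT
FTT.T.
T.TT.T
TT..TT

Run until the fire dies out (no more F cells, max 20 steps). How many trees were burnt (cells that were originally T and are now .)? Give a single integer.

Answer: 15

Derivation:
Step 1: +2 fires, +1 burnt (F count now 2)
Step 2: +3 fires, +2 burnt (F count now 3)
Step 3: +3 fires, +3 burnt (F count now 3)
Step 4: +3 fires, +3 burnt (F count now 3)
Step 5: +1 fires, +3 burnt (F count now 1)
Step 6: +2 fires, +1 burnt (F count now 2)
Step 7: +1 fires, +2 burnt (F count now 1)
Step 8: +0 fires, +1 burnt (F count now 0)
Fire out after step 8
Initially T: 19, now '.': 26
Total burnt (originally-T cells now '.'): 15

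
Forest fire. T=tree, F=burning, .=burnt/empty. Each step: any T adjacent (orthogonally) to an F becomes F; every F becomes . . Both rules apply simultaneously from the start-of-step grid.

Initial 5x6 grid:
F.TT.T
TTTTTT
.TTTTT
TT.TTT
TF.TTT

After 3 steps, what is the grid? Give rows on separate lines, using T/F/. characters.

Step 1: 3 trees catch fire, 2 burn out
  ..TT.T
  FTTTTT
  .TTTTT
  TF.TTT
  F..TTT
Step 2: 3 trees catch fire, 3 burn out
  ..TT.T
  .FTTTT
  .FTTTT
  F..TTT
  ...TTT
Step 3: 2 trees catch fire, 3 burn out
  ..TT.T
  ..FTTT
  ..FTTT
  ...TTT
  ...TTT

..TT.T
..FTTT
..FTTT
...TTT
...TTT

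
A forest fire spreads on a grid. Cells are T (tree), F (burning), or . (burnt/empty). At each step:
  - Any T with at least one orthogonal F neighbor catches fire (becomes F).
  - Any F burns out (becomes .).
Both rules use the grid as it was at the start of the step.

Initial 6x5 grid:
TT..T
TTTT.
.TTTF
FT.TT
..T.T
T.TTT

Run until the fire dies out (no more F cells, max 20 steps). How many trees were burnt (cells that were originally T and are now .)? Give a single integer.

Step 1: +3 fires, +2 burnt (F count now 3)
Step 2: +5 fires, +3 burnt (F count now 5)
Step 3: +3 fires, +5 burnt (F count now 3)
Step 4: +3 fires, +3 burnt (F count now 3)
Step 5: +2 fires, +3 burnt (F count now 2)
Step 6: +1 fires, +2 burnt (F count now 1)
Step 7: +0 fires, +1 burnt (F count now 0)
Fire out after step 7
Initially T: 19, now '.': 28
Total burnt (originally-T cells now '.'): 17

Answer: 17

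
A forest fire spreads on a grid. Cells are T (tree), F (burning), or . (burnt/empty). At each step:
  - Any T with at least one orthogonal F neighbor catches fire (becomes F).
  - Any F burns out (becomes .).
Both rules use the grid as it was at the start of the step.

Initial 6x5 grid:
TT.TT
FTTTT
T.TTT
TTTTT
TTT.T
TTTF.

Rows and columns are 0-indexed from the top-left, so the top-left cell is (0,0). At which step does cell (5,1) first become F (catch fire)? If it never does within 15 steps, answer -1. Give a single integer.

Step 1: cell (5,1)='T' (+4 fires, +2 burnt)
Step 2: cell (5,1)='F' (+5 fires, +4 burnt)
  -> target ignites at step 2
Step 3: cell (5,1)='.' (+7 fires, +5 burnt)
Step 4: cell (5,1)='.' (+4 fires, +7 burnt)
Step 5: cell (5,1)='.' (+3 fires, +4 burnt)
Step 6: cell (5,1)='.' (+1 fires, +3 burnt)
Step 7: cell (5,1)='.' (+0 fires, +1 burnt)
  fire out at step 7

2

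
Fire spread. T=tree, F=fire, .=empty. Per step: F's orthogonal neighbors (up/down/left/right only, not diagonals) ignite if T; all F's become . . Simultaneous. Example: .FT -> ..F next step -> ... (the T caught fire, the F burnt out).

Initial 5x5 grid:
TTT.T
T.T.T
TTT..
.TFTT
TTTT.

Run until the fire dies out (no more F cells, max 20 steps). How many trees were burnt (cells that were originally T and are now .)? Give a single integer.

Answer: 15

Derivation:
Step 1: +4 fires, +1 burnt (F count now 4)
Step 2: +5 fires, +4 burnt (F count now 5)
Step 3: +3 fires, +5 burnt (F count now 3)
Step 4: +2 fires, +3 burnt (F count now 2)
Step 5: +1 fires, +2 burnt (F count now 1)
Step 6: +0 fires, +1 burnt (F count now 0)
Fire out after step 6
Initially T: 17, now '.': 23
Total burnt (originally-T cells now '.'): 15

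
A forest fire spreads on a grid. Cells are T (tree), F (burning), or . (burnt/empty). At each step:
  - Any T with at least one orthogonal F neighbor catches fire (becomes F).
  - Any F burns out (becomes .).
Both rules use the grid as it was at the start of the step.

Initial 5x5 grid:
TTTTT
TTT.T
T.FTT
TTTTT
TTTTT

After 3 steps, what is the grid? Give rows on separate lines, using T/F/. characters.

Step 1: 3 trees catch fire, 1 burn out
  TTTTT
  TTF.T
  T..FT
  TTFTT
  TTTTT
Step 2: 6 trees catch fire, 3 burn out
  TTFTT
  TF..T
  T...F
  TF.FT
  TTFTT
Step 3: 8 trees catch fire, 6 burn out
  TF.FT
  F...F
  T....
  F...F
  TF.FT

TF.FT
F...F
T....
F...F
TF.FT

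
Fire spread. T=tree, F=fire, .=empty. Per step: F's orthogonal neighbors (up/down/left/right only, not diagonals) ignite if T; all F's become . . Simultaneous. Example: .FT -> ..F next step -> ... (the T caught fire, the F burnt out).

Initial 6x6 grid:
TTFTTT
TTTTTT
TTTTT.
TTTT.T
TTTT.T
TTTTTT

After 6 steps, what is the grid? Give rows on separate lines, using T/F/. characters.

Step 1: 3 trees catch fire, 1 burn out
  TF.FTT
  TTFTTT
  TTTTT.
  TTTT.T
  TTTT.T
  TTTTTT
Step 2: 5 trees catch fire, 3 burn out
  F...FT
  TF.FTT
  TTFTT.
  TTTT.T
  TTTT.T
  TTTTTT
Step 3: 6 trees catch fire, 5 burn out
  .....F
  F...FT
  TF.FT.
  TTFT.T
  TTTT.T
  TTTTTT
Step 4: 6 trees catch fire, 6 burn out
  ......
  .....F
  F...F.
  TF.F.T
  TTFT.T
  TTTTTT
Step 5: 4 trees catch fire, 6 burn out
  ......
  ......
  ......
  F....T
  TF.F.T
  TTFTTT
Step 6: 3 trees catch fire, 4 burn out
  ......
  ......
  ......
  .....T
  F....T
  TF.FTT

......
......
......
.....T
F....T
TF.FTT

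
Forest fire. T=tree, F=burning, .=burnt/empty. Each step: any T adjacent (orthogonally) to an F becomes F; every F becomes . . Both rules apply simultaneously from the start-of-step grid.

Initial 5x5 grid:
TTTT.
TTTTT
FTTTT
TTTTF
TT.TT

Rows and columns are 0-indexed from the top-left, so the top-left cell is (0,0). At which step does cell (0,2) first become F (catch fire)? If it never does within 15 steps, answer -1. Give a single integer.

Step 1: cell (0,2)='T' (+6 fires, +2 burnt)
Step 2: cell (0,2)='T' (+9 fires, +6 burnt)
Step 3: cell (0,2)='T' (+4 fires, +9 burnt)
Step 4: cell (0,2)='F' (+2 fires, +4 burnt)
  -> target ignites at step 4
Step 5: cell (0,2)='.' (+0 fires, +2 burnt)
  fire out at step 5

4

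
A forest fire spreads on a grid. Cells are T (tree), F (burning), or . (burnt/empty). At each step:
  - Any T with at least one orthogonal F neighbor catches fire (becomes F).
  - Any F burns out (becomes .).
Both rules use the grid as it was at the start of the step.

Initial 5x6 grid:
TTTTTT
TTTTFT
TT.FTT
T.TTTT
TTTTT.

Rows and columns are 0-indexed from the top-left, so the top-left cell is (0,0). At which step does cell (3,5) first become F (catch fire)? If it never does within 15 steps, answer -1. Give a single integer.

Step 1: cell (3,5)='T' (+5 fires, +2 burnt)
Step 2: cell (3,5)='T' (+7 fires, +5 burnt)
Step 3: cell (3,5)='F' (+5 fires, +7 burnt)
  -> target ignites at step 3
Step 4: cell (3,5)='.' (+4 fires, +5 burnt)
Step 5: cell (3,5)='.' (+3 fires, +4 burnt)
Step 6: cell (3,5)='.' (+1 fires, +3 burnt)
Step 7: cell (3,5)='.' (+0 fires, +1 burnt)
  fire out at step 7

3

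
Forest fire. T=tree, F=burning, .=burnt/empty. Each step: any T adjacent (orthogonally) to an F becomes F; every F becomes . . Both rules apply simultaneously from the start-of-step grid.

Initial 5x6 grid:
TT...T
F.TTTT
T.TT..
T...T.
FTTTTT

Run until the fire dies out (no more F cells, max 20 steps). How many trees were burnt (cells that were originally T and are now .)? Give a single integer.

Step 1: +4 fires, +2 burnt (F count now 4)
Step 2: +2 fires, +4 burnt (F count now 2)
Step 3: +1 fires, +2 burnt (F count now 1)
Step 4: +1 fires, +1 burnt (F count now 1)
Step 5: +2 fires, +1 burnt (F count now 2)
Step 6: +0 fires, +2 burnt (F count now 0)
Fire out after step 6
Initially T: 17, now '.': 23
Total burnt (originally-T cells now '.'): 10

Answer: 10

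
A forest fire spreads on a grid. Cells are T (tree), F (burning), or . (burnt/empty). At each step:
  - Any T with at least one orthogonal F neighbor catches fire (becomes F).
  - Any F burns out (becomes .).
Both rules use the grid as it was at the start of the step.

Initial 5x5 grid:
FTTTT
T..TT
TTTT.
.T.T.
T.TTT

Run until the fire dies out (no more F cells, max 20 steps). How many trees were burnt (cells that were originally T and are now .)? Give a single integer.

Step 1: +2 fires, +1 burnt (F count now 2)
Step 2: +2 fires, +2 burnt (F count now 2)
Step 3: +2 fires, +2 burnt (F count now 2)
Step 4: +4 fires, +2 burnt (F count now 4)
Step 5: +2 fires, +4 burnt (F count now 2)
Step 6: +1 fires, +2 burnt (F count now 1)
Step 7: +1 fires, +1 burnt (F count now 1)
Step 8: +2 fires, +1 burnt (F count now 2)
Step 9: +0 fires, +2 burnt (F count now 0)
Fire out after step 9
Initially T: 17, now '.': 24
Total burnt (originally-T cells now '.'): 16

Answer: 16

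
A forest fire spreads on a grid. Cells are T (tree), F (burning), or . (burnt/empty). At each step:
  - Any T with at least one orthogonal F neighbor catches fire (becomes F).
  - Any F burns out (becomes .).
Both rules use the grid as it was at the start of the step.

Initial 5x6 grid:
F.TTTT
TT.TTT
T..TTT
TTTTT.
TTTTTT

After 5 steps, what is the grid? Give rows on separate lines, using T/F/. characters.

Step 1: 1 trees catch fire, 1 burn out
  ..TTTT
  FT.TTT
  T..TTT
  TTTTT.
  TTTTTT
Step 2: 2 trees catch fire, 1 burn out
  ..TTTT
  .F.TTT
  F..TTT
  TTTTT.
  TTTTTT
Step 3: 1 trees catch fire, 2 burn out
  ..TTTT
  ...TTT
  ...TTT
  FTTTT.
  TTTTTT
Step 4: 2 trees catch fire, 1 burn out
  ..TTTT
  ...TTT
  ...TTT
  .FTTT.
  FTTTTT
Step 5: 2 trees catch fire, 2 burn out
  ..TTTT
  ...TTT
  ...TTT
  ..FTT.
  .FTTTT

..TTTT
...TTT
...TTT
..FTT.
.FTTTT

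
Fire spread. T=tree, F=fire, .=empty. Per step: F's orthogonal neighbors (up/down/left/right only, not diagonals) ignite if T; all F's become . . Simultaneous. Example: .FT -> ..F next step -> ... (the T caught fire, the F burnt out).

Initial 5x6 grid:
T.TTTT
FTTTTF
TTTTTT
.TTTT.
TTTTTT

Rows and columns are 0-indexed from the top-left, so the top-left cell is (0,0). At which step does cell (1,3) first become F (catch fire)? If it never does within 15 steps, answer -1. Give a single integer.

Step 1: cell (1,3)='T' (+6 fires, +2 burnt)
Step 2: cell (1,3)='F' (+5 fires, +6 burnt)
  -> target ignites at step 2
Step 3: cell (1,3)='.' (+6 fires, +5 burnt)
Step 4: cell (1,3)='.' (+4 fires, +6 burnt)
Step 5: cell (1,3)='.' (+4 fires, +4 burnt)
Step 6: cell (1,3)='.' (+0 fires, +4 burnt)
  fire out at step 6

2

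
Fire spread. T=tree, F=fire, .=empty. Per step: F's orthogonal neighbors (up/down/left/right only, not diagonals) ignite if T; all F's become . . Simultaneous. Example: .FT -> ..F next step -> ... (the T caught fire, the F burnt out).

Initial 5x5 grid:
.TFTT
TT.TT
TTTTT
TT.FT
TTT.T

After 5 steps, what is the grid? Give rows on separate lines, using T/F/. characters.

Step 1: 4 trees catch fire, 2 burn out
  .F.FT
  TT.TT
  TTTFT
  TT..F
  TTT.T
Step 2: 6 trees catch fire, 4 burn out
  ....F
  TF.FT
  TTF.F
  TT...
  TTT.F
Step 3: 3 trees catch fire, 6 burn out
  .....
  F...F
  TF...
  TT...
  TTT..
Step 4: 2 trees catch fire, 3 burn out
  .....
  .....
  F....
  TF...
  TTT..
Step 5: 2 trees catch fire, 2 burn out
  .....
  .....
  .....
  F....
  TFT..

.....
.....
.....
F....
TFT..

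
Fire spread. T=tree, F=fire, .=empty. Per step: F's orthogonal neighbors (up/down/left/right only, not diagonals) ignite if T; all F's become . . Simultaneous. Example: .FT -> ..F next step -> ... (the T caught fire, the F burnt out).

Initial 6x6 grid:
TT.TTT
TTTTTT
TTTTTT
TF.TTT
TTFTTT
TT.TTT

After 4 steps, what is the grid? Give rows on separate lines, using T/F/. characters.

Step 1: 4 trees catch fire, 2 burn out
  TT.TTT
  TTTTTT
  TFTTTT
  F..TTT
  TF.FTT
  TT.TTT
Step 2: 8 trees catch fire, 4 burn out
  TT.TTT
  TFTTTT
  F.FTTT
  ...FTT
  F...FT
  TF.FTT
Step 3: 8 trees catch fire, 8 burn out
  TF.TTT
  F.FTTT
  ...FTT
  ....FT
  .....F
  F...FT
Step 4: 5 trees catch fire, 8 burn out
  F..TTT
  ...FTT
  ....FT
  .....F
  ......
  .....F

F..TTT
...FTT
....FT
.....F
......
.....F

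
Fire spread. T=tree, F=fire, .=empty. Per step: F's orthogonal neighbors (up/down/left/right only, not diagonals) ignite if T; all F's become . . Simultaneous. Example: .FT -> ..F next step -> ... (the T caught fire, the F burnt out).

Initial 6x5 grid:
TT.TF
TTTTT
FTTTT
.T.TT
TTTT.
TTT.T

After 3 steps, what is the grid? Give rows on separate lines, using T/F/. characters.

Step 1: 4 trees catch fire, 2 burn out
  TT.F.
  FTTTF
  .FTTT
  .T.TT
  TTTT.
  TTT.T
Step 2: 6 trees catch fire, 4 burn out
  FT...
  .FTF.
  ..FTF
  .F.TT
  TTTT.
  TTT.T
Step 3: 5 trees catch fire, 6 burn out
  .F...
  ..F..
  ...F.
  ...TF
  TFTT.
  TTT.T

.F...
..F..
...F.
...TF
TFTT.
TTT.T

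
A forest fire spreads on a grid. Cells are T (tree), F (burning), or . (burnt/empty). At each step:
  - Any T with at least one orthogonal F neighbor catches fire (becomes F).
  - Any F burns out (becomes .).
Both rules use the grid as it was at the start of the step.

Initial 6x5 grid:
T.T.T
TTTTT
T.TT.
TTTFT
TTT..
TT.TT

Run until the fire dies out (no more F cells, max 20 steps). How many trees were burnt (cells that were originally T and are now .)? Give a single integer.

Answer: 20

Derivation:
Step 1: +3 fires, +1 burnt (F count now 3)
Step 2: +4 fires, +3 burnt (F count now 4)
Step 3: +4 fires, +4 burnt (F count now 4)
Step 4: +6 fires, +4 burnt (F count now 6)
Step 5: +2 fires, +6 burnt (F count now 2)
Step 6: +1 fires, +2 burnt (F count now 1)
Step 7: +0 fires, +1 burnt (F count now 0)
Fire out after step 7
Initially T: 22, now '.': 28
Total burnt (originally-T cells now '.'): 20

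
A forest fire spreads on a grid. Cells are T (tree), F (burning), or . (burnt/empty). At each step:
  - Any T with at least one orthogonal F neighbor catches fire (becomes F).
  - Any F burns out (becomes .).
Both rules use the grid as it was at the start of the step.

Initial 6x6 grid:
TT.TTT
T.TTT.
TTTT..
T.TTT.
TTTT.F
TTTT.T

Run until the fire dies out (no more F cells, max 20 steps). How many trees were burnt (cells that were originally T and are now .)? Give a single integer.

Step 1: +1 fires, +1 burnt (F count now 1)
Step 2: +0 fires, +1 burnt (F count now 0)
Fire out after step 2
Initially T: 26, now '.': 11
Total burnt (originally-T cells now '.'): 1

Answer: 1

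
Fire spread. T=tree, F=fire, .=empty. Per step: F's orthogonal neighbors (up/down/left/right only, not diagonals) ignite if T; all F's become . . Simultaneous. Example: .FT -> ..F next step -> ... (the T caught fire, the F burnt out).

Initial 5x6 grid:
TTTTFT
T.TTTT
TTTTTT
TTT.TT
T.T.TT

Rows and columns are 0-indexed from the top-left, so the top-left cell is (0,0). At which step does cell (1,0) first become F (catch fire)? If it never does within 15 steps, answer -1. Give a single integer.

Step 1: cell (1,0)='T' (+3 fires, +1 burnt)
Step 2: cell (1,0)='T' (+4 fires, +3 burnt)
Step 3: cell (1,0)='T' (+5 fires, +4 burnt)
Step 4: cell (1,0)='T' (+4 fires, +5 burnt)
Step 5: cell (1,0)='F' (+4 fires, +4 burnt)
  -> target ignites at step 5
Step 6: cell (1,0)='.' (+3 fires, +4 burnt)
Step 7: cell (1,0)='.' (+1 fires, +3 burnt)
Step 8: cell (1,0)='.' (+1 fires, +1 burnt)
Step 9: cell (1,0)='.' (+0 fires, +1 burnt)
  fire out at step 9

5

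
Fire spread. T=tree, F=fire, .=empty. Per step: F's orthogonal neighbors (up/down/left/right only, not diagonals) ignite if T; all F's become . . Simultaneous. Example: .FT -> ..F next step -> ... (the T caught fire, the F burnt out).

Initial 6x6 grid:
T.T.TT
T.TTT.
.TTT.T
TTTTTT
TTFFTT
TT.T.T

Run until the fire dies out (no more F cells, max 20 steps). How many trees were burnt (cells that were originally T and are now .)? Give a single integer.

Step 1: +5 fires, +2 burnt (F count now 5)
Step 2: +7 fires, +5 burnt (F count now 7)
Step 3: +7 fires, +7 burnt (F count now 7)
Step 4: +3 fires, +7 burnt (F count now 3)
Step 5: +1 fires, +3 burnt (F count now 1)
Step 6: +1 fires, +1 burnt (F count now 1)
Step 7: +0 fires, +1 burnt (F count now 0)
Fire out after step 7
Initially T: 26, now '.': 34
Total burnt (originally-T cells now '.'): 24

Answer: 24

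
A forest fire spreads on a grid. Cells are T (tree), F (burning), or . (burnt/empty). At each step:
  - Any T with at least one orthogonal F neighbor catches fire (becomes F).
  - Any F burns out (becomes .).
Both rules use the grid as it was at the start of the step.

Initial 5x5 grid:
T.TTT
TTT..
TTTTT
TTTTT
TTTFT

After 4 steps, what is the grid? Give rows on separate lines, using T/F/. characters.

Step 1: 3 trees catch fire, 1 burn out
  T.TTT
  TTT..
  TTTTT
  TTTFT
  TTF.F
Step 2: 4 trees catch fire, 3 burn out
  T.TTT
  TTT..
  TTTFT
  TTF.F
  TF...
Step 3: 4 trees catch fire, 4 burn out
  T.TTT
  TTT..
  TTF.F
  TF...
  F....
Step 4: 3 trees catch fire, 4 burn out
  T.TTT
  TTF..
  TF...
  F....
  .....

T.TTT
TTF..
TF...
F....
.....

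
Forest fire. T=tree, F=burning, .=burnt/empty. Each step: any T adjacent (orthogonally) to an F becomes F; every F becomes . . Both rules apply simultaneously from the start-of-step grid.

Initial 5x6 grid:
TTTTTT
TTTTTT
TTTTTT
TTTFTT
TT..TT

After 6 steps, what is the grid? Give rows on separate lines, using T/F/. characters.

Step 1: 3 trees catch fire, 1 burn out
  TTTTTT
  TTTTTT
  TTTFTT
  TTF.FT
  TT..TT
Step 2: 6 trees catch fire, 3 burn out
  TTTTTT
  TTTFTT
  TTF.FT
  TF...F
  TT..FT
Step 3: 8 trees catch fire, 6 burn out
  TTTFTT
  TTF.FT
  TF...F
  F.....
  TF...F
Step 4: 6 trees catch fire, 8 burn out
  TTF.FT
  TF...F
  F.....
  ......
  F.....
Step 5: 3 trees catch fire, 6 burn out
  TF...F
  F.....
  ......
  ......
  ......
Step 6: 1 trees catch fire, 3 burn out
  F.....
  ......
  ......
  ......
  ......

F.....
......
......
......
......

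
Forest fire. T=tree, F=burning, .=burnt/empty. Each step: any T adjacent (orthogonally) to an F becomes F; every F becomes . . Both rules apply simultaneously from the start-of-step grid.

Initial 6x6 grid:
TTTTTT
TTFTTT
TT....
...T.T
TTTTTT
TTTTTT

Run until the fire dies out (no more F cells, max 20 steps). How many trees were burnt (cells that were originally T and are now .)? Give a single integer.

Step 1: +3 fires, +1 burnt (F count now 3)
Step 2: +5 fires, +3 burnt (F count now 5)
Step 3: +4 fires, +5 burnt (F count now 4)
Step 4: +1 fires, +4 burnt (F count now 1)
Step 5: +0 fires, +1 burnt (F count now 0)
Fire out after step 5
Initially T: 27, now '.': 22
Total burnt (originally-T cells now '.'): 13

Answer: 13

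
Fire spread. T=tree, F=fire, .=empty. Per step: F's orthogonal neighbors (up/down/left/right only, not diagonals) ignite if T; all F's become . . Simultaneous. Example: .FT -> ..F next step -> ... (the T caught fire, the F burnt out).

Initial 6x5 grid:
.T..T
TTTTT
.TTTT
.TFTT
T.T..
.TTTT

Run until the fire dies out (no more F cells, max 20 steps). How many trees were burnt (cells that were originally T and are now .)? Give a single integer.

Answer: 19

Derivation:
Step 1: +4 fires, +1 burnt (F count now 4)
Step 2: +5 fires, +4 burnt (F count now 5)
Step 3: +5 fires, +5 burnt (F count now 5)
Step 4: +4 fires, +5 burnt (F count now 4)
Step 5: +1 fires, +4 burnt (F count now 1)
Step 6: +0 fires, +1 burnt (F count now 0)
Fire out after step 6
Initially T: 20, now '.': 29
Total burnt (originally-T cells now '.'): 19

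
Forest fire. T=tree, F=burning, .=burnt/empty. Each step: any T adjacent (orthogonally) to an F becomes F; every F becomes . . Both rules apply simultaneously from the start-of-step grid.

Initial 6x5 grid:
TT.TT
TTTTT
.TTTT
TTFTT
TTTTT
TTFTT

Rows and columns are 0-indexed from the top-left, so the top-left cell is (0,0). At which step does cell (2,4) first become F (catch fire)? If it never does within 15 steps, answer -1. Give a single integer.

Step 1: cell (2,4)='T' (+6 fires, +2 burnt)
Step 2: cell (2,4)='T' (+9 fires, +6 burnt)
Step 3: cell (2,4)='F' (+5 fires, +9 burnt)
  -> target ignites at step 3
Step 4: cell (2,4)='.' (+4 fires, +5 burnt)
Step 5: cell (2,4)='.' (+2 fires, +4 burnt)
Step 6: cell (2,4)='.' (+0 fires, +2 burnt)
  fire out at step 6

3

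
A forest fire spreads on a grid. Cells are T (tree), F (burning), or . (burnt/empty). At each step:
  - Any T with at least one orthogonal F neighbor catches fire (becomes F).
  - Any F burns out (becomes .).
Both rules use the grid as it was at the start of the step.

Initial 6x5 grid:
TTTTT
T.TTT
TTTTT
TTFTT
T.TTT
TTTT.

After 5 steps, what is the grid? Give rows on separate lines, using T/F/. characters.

Step 1: 4 trees catch fire, 1 burn out
  TTTTT
  T.TTT
  TTFTT
  TF.FT
  T.FTT
  TTTT.
Step 2: 7 trees catch fire, 4 burn out
  TTTTT
  T.FTT
  TF.FT
  F...F
  T..FT
  TTFT.
Step 3: 8 trees catch fire, 7 burn out
  TTFTT
  T..FT
  F...F
  .....
  F...F
  TF.F.
Step 4: 5 trees catch fire, 8 burn out
  TF.FT
  F...F
  .....
  .....
  .....
  F....
Step 5: 2 trees catch fire, 5 burn out
  F...F
  .....
  .....
  .....
  .....
  .....

F...F
.....
.....
.....
.....
.....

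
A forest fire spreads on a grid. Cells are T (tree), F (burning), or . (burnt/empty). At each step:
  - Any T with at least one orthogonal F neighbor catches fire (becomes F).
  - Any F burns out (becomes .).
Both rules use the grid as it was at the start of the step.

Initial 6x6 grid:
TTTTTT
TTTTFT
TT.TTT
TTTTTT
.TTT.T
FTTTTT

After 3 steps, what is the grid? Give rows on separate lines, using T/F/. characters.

Step 1: 5 trees catch fire, 2 burn out
  TTTTFT
  TTTF.F
  TT.TFT
  TTTTTT
  .TTT.T
  .FTTTT
Step 2: 8 trees catch fire, 5 burn out
  TTTF.F
  TTF...
  TT.F.F
  TTTTFT
  .FTT.T
  ..FTTT
Step 3: 7 trees catch fire, 8 burn out
  TTF...
  TF....
  TT....
  TFTF.F
  ..FT.T
  ...FTT

TTF...
TF....
TT....
TFTF.F
..FT.T
...FTT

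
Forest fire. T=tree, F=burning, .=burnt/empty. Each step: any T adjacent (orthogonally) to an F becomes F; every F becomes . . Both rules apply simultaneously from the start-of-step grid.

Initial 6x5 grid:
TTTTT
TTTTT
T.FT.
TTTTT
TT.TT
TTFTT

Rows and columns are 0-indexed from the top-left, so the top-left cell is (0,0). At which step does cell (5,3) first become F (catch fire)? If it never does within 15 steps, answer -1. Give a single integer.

Step 1: cell (5,3)='F' (+5 fires, +2 burnt)
  -> target ignites at step 1
Step 2: cell (5,3)='.' (+9 fires, +5 burnt)
Step 3: cell (5,3)='.' (+8 fires, +9 burnt)
Step 4: cell (5,3)='.' (+3 fires, +8 burnt)
Step 5: cell (5,3)='.' (+0 fires, +3 burnt)
  fire out at step 5

1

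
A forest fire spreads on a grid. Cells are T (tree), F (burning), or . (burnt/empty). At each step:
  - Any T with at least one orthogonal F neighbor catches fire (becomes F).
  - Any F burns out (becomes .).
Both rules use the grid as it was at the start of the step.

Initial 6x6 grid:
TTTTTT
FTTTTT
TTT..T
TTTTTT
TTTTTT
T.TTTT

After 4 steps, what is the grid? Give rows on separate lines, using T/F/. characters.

Step 1: 3 trees catch fire, 1 burn out
  FTTTTT
  .FTTTT
  FTT..T
  TTTTTT
  TTTTTT
  T.TTTT
Step 2: 4 trees catch fire, 3 burn out
  .FTTTT
  ..FTTT
  .FT..T
  FTTTTT
  TTTTTT
  T.TTTT
Step 3: 5 trees catch fire, 4 burn out
  ..FTTT
  ...FTT
  ..F..T
  .FTTTT
  FTTTTT
  T.TTTT
Step 4: 5 trees catch fire, 5 burn out
  ...FTT
  ....FT
  .....T
  ..FTTT
  .FTTTT
  F.TTTT

...FTT
....FT
.....T
..FTTT
.FTTTT
F.TTTT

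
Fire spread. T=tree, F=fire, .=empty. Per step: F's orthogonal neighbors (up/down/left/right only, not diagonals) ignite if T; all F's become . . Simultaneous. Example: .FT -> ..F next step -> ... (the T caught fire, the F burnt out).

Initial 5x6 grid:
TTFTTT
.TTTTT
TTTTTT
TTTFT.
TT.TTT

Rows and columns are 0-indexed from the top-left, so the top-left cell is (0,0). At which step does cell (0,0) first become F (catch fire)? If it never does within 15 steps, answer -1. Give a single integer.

Step 1: cell (0,0)='T' (+7 fires, +2 burnt)
Step 2: cell (0,0)='F' (+8 fires, +7 burnt)
  -> target ignites at step 2
Step 3: cell (0,0)='.' (+7 fires, +8 burnt)
Step 4: cell (0,0)='.' (+3 fires, +7 burnt)
Step 5: cell (0,0)='.' (+0 fires, +3 burnt)
  fire out at step 5

2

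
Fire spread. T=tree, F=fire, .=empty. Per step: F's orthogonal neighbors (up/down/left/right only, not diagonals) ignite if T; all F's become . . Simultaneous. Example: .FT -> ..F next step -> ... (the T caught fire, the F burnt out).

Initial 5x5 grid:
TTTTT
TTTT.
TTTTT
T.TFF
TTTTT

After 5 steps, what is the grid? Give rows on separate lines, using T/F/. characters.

Step 1: 5 trees catch fire, 2 burn out
  TTTTT
  TTTT.
  TTTFF
  T.F..
  TTTFF
Step 2: 3 trees catch fire, 5 burn out
  TTTTT
  TTTF.
  TTF..
  T....
  TTF..
Step 3: 4 trees catch fire, 3 burn out
  TTTFT
  TTF..
  TF...
  T....
  TF...
Step 4: 5 trees catch fire, 4 burn out
  TTF.F
  TF...
  F....
  T....
  F....
Step 5: 3 trees catch fire, 5 burn out
  TF...
  F....
  .....
  F....
  .....

TF...
F....
.....
F....
.....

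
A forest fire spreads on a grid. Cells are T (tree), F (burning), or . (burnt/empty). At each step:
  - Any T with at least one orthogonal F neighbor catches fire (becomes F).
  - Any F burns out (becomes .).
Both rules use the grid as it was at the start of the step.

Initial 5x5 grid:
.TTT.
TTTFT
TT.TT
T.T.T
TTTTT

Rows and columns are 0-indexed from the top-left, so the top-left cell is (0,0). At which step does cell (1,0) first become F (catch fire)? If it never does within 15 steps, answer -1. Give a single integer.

Step 1: cell (1,0)='T' (+4 fires, +1 burnt)
Step 2: cell (1,0)='T' (+3 fires, +4 burnt)
Step 3: cell (1,0)='F' (+4 fires, +3 burnt)
  -> target ignites at step 3
Step 4: cell (1,0)='.' (+2 fires, +4 burnt)
Step 5: cell (1,0)='.' (+2 fires, +2 burnt)
Step 6: cell (1,0)='.' (+2 fires, +2 burnt)
Step 7: cell (1,0)='.' (+2 fires, +2 burnt)
Step 8: cell (1,0)='.' (+0 fires, +2 burnt)
  fire out at step 8

3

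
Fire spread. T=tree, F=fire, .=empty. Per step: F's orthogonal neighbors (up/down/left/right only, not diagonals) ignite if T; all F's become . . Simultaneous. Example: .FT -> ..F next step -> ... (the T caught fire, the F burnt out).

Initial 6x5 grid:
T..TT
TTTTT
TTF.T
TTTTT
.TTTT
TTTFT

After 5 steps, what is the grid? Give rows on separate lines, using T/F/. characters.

Step 1: 6 trees catch fire, 2 burn out
  T..TT
  TTFTT
  TF..T
  TTFTT
  .TTFT
  TTF.F
Step 2: 8 trees catch fire, 6 burn out
  T..TT
  TF.FT
  F...T
  TF.FT
  .TF.F
  TF...
Step 3: 7 trees catch fire, 8 burn out
  T..FT
  F...F
  ....T
  F...F
  .F...
  F....
Step 4: 3 trees catch fire, 7 burn out
  F...F
  .....
  ....F
  .....
  .....
  .....
Step 5: 0 trees catch fire, 3 burn out
  .....
  .....
  .....
  .....
  .....
  .....

.....
.....
.....
.....
.....
.....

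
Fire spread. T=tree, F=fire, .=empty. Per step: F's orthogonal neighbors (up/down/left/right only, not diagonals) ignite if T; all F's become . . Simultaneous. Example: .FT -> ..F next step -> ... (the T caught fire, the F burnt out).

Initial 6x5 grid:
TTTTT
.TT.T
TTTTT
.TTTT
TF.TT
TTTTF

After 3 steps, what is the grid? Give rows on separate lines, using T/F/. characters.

Step 1: 5 trees catch fire, 2 burn out
  TTTTT
  .TT.T
  TTTTT
  .FTTT
  F..TF
  TFTF.
Step 2: 6 trees catch fire, 5 burn out
  TTTTT
  .TT.T
  TFTTT
  ..FTF
  ...F.
  F.F..
Step 3: 5 trees catch fire, 6 burn out
  TTTTT
  .FT.T
  F.FTF
  ...F.
  .....
  .....

TTTTT
.FT.T
F.FTF
...F.
.....
.....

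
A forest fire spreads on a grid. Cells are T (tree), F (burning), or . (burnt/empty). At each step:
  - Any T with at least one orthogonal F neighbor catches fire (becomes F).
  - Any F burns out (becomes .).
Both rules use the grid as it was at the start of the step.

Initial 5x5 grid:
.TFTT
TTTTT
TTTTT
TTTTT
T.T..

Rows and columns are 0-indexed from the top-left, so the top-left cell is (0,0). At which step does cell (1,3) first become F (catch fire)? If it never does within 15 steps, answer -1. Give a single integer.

Step 1: cell (1,3)='T' (+3 fires, +1 burnt)
Step 2: cell (1,3)='F' (+4 fires, +3 burnt)
  -> target ignites at step 2
Step 3: cell (1,3)='.' (+5 fires, +4 burnt)
Step 4: cell (1,3)='.' (+5 fires, +5 burnt)
Step 5: cell (1,3)='.' (+2 fires, +5 burnt)
Step 6: cell (1,3)='.' (+1 fires, +2 burnt)
Step 7: cell (1,3)='.' (+0 fires, +1 burnt)
  fire out at step 7

2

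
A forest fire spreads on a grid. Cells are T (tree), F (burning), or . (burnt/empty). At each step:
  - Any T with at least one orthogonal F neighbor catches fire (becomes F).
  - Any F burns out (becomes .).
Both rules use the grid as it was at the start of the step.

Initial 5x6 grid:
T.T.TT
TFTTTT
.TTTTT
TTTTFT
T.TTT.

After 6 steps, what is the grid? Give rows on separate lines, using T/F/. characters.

Step 1: 7 trees catch fire, 2 burn out
  T.T.TT
  F.FTTT
  .FTTFT
  TTTF.F
  T.TTF.
Step 2: 10 trees catch fire, 7 burn out
  F.F.TT
  ...FFT
  ..FF.F
  TFF...
  T.TF..
Step 3: 4 trees catch fire, 10 burn out
  ....FT
  .....F
  ......
  F.....
  T.F...
Step 4: 2 trees catch fire, 4 burn out
  .....F
  ......
  ......
  ......
  F.....
Step 5: 0 trees catch fire, 2 burn out
  ......
  ......
  ......
  ......
  ......
Step 6: 0 trees catch fire, 0 burn out
  ......
  ......
  ......
  ......
  ......

......
......
......
......
......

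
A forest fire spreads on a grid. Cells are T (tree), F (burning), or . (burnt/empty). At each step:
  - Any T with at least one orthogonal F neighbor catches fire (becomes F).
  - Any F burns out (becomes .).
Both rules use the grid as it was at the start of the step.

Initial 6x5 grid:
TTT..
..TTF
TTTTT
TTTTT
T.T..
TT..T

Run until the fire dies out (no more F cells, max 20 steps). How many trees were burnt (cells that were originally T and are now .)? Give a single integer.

Step 1: +2 fires, +1 burnt (F count now 2)
Step 2: +3 fires, +2 burnt (F count now 3)
Step 3: +3 fires, +3 burnt (F count now 3)
Step 4: +3 fires, +3 burnt (F count now 3)
Step 5: +4 fires, +3 burnt (F count now 4)
Step 6: +1 fires, +4 burnt (F count now 1)
Step 7: +1 fires, +1 burnt (F count now 1)
Step 8: +1 fires, +1 burnt (F count now 1)
Step 9: +1 fires, +1 burnt (F count now 1)
Step 10: +0 fires, +1 burnt (F count now 0)
Fire out after step 10
Initially T: 20, now '.': 29
Total burnt (originally-T cells now '.'): 19

Answer: 19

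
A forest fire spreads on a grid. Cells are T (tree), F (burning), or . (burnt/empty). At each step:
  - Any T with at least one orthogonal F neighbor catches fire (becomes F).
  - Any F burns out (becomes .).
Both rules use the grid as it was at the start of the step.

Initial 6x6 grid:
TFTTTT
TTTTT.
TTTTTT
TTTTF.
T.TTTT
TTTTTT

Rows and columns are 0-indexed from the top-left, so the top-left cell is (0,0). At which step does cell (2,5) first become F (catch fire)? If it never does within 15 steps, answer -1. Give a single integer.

Step 1: cell (2,5)='T' (+6 fires, +2 burnt)
Step 2: cell (2,5)='F' (+11 fires, +6 burnt)
  -> target ignites at step 2
Step 3: cell (2,5)='.' (+8 fires, +11 burnt)
Step 4: cell (2,5)='.' (+3 fires, +8 burnt)
Step 5: cell (2,5)='.' (+2 fires, +3 burnt)
Step 6: cell (2,5)='.' (+1 fires, +2 burnt)
Step 7: cell (2,5)='.' (+0 fires, +1 burnt)
  fire out at step 7

2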